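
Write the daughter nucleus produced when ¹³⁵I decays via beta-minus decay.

Xe-135

Beta-minus decay: mass number changes by +0, atomic number by +1.
A: 135 = 135; Z: 53 + 1 = 54.
Z = 54 is xenon, so the daughter is ¹³⁵Xe.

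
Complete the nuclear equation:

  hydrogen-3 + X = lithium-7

alpha particle

Conserve mass number: 3 + A = 7, so A = 4.
Conserve atomic number: 1 + Z = 3, so Z = 2.
A = 4 and Z = 2 is helium-4 — an alpha particle.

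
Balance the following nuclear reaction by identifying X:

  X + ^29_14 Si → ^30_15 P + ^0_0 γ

Conserve mass number: A + 29 = 30 + 0, so A = 1.
Conserve atomic number: Z + 14 = 15 + 0, so Z = 1.
A = 1 and Z = 1 is ^1_1 H — a proton.

proton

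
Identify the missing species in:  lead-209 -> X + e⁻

Conserve mass number: 209 = A + 0, so A = 209.
Conserve atomic number: 82 = Z − 1, so Z = 83.
Z = 83 is bismuth, so the species is bismuth-209.

Bi-209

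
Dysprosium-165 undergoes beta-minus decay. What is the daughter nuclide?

Ho-165

Beta-minus decay: mass number changes by +0, atomic number by +1.
A: 165 = 165; Z: 66 + 1 = 67.
Z = 67 is holmium, so the daughter is holmium-165.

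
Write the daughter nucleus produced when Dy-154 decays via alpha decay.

Gd-150

Alpha decay: mass number changes by -4, atomic number by -2.
A: 154 − 4 = 150; Z: 66 − 2 = 64.
Z = 64 is gadolinium, so the daughter is Gd-150.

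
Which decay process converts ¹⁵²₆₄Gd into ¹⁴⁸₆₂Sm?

alpha decay

ΔA = 148 − 152 = -4; ΔZ = 62 − 64 = -2.
A drops by 4 and Z drops by 2 — the signature of alpha emission.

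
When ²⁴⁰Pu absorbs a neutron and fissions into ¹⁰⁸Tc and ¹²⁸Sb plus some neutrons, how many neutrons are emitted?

5

Conserve mass number: 241 = 108 + 128 + k, so k = 241 − 236 = 5.
Check atomic number: 94 = 43 + 51 + 0 = 94. ✓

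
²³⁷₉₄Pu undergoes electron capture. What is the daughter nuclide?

Electron capture: mass number changes by +0, atomic number by -1.
A: 237 = 237; Z: 94 − 1 = 93.
Z = 93 is neptunium, so the daughter is ²³⁷₉₃Np.

Np-237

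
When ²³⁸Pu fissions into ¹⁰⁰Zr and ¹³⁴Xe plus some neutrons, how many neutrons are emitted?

Conserve mass number: 238 = 100 + 134 + k, so k = 238 − 234 = 4.
Check atomic number: 94 = 40 + 54 + 0 = 94. ✓

4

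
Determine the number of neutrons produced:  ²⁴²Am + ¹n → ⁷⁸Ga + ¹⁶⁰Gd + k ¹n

5

Conserve mass number: 243 = 78 + 160 + k, so k = 243 − 238 = 5.
Check atomic number: 95 = 31 + 64 + 0 = 95. ✓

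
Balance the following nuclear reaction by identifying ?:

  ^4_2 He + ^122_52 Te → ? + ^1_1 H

I-125

Conserve mass number: 4 + 122 = A + 1, so A = 125.
Conserve atomic number: 2 + 52 = Z + 1, so Z = 53.
Z = 53 is iodine, so the species is ^125_53 I.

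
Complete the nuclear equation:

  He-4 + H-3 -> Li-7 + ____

gamma ray

Conserve mass number: 4 + 3 = 7 + A, so A = 0.
Conserve atomic number: 2 + 1 = 3 + Z, so Z = 0.
A = 0 and Z = 0 is γ — a gamma ray.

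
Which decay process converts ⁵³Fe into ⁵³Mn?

beta-plus decay or electron capture

ΔA = 53 − 53 = 0; ΔZ = 25 − 26 = -1.
A is unchanged and Z drops by 1 — a proton has become a neutron (β⁺ emission or electron capture).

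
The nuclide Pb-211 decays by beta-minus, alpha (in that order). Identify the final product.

Tl-207

Start: (A, Z) = (211, 82).
After β⁻: (211, 83).
After α: (207, 81).
Z = 81 is thallium.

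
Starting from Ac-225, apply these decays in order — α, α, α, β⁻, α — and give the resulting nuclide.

Pb-209

Start: (A, Z) = (225, 89).
After α: (221, 87).
After α: (217, 85).
After α: (213, 83).
After β⁻: (213, 84).
After α: (209, 82).
Z = 82 is lead.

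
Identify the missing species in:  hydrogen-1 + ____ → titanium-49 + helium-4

Conserve mass number: 1 + A = 49 + 4, so A = 52.
Conserve atomic number: 1 + Z = 22 + 2, so Z = 23.
Z = 23 is vanadium, so the species is vanadium-52.

V-52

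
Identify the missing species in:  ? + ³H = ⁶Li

Conserve mass number: A + 3 = 6, so A = 3.
Conserve atomic number: Z + 1 = 3, so Z = 2.
Z = 2 is helium, so the species is ³He.

He-3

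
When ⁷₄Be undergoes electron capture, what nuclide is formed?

Li-7

Electron capture: mass number changes by +0, atomic number by -1.
A: 7 = 7; Z: 4 − 1 = 3.
Z = 3 is lithium, so the daughter is ⁷₃Li.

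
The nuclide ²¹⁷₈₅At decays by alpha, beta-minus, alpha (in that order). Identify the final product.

Pb-209

Start: (A, Z) = (217, 85).
After α: (213, 83).
After β⁻: (213, 84).
After α: (209, 82).
Z = 82 is lead.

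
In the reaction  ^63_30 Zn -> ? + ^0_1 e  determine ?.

Conserve mass number: 63 = A + 0, so A = 63.
Conserve atomic number: 30 = Z + 1, so Z = 29.
Z = 29 is copper, so the species is ^63_29 Cu.

Cu-63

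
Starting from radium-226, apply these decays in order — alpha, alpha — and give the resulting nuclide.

Po-218

Start: (A, Z) = (226, 88).
After α: (222, 86).
After α: (218, 84).
Z = 84 is polonium.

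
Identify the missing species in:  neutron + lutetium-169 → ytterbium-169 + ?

proton

Conserve mass number: 1 + 169 = 169 + A, so A = 1.
Conserve atomic number: 0 + 71 = 70 + Z, so Z = 1.
A = 1 and Z = 1 is hydrogen-1 — a proton.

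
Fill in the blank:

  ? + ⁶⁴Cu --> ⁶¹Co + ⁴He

neutron

Conserve mass number: A + 64 = 61 + 4, so A = 1.
Conserve atomic number: Z + 29 = 27 + 2, so Z = 0.
A = 1 and Z = 0 is ¹n — a neutron.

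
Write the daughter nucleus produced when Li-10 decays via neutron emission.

Neutron emission: mass number changes by -1, atomic number by +0.
A: 10 − 1 = 9; Z: 3 = 3.
Z = 3 is lithium, so the daughter is Li-9.

Li-9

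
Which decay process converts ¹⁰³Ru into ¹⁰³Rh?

ΔA = 103 − 103 = 0; ΔZ = 45 − 44 = +1.
A is unchanged and Z rises by 1 — a neutron has become a proton (β⁻ decay).

beta-minus decay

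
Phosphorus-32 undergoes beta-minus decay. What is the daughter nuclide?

Beta-minus decay: mass number changes by +0, atomic number by +1.
A: 32 = 32; Z: 15 + 1 = 16.
Z = 16 is sulfur, so the daughter is sulfur-32.

S-32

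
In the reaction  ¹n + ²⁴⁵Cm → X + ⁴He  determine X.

Pu-242

Conserve mass number: 1 + 245 = A + 4, so A = 242.
Conserve atomic number: 0 + 96 = Z + 2, so Z = 94.
Z = 94 is plutonium, so the species is ²⁴²Pu.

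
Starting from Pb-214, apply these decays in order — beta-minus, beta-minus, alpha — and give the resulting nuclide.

Pb-210

Start: (A, Z) = (214, 82).
After β⁻: (214, 83).
After β⁻: (214, 84).
After α: (210, 82).
Z = 82 is lead.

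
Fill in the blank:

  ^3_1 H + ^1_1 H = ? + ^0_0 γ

Conserve mass number: 3 + 1 = A + 0, so A = 4.
Conserve atomic number: 1 + 1 = Z + 0, so Z = 2.
A = 4 and Z = 2 is ^4_2 He — an alpha particle.

He-4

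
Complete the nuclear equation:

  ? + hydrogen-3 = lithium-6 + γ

Conserve mass number: A + 3 = 6 + 0, so A = 3.
Conserve atomic number: Z + 1 = 3 + 0, so Z = 2.
Z = 2 is helium, so the species is helium-3.

He-3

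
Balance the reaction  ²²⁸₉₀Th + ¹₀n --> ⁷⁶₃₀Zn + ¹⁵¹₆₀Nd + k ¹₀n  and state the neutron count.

2

Conserve mass number: 229 = 76 + 151 + k, so k = 229 − 227 = 2.
Check atomic number: 90 = 30 + 60 + 0 = 90. ✓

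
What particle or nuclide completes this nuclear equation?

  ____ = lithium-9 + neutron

Li-10

Conserve mass number: A = 9 + 1, so A = 10.
Conserve atomic number: Z = 3 + 0, so Z = 3.
Z = 3 is lithium, so the species is lithium-10.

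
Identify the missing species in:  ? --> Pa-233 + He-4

Np-237

Conserve mass number: A = 233 + 4, so A = 237.
Conserve atomic number: Z = 91 + 2, so Z = 93.
Z = 93 is neptunium, so the species is Np-237.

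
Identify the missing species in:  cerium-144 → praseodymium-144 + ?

beta-minus particle

Conserve mass number: 144 = 144 + A, so A = 0.
Conserve atomic number: 58 = 59 + Z, so Z = -1.
A = 0 and Z = -1 is e⁻ — a beta-minus particle.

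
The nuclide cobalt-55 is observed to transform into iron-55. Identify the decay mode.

beta-plus decay or electron capture

ΔA = 55 − 55 = 0; ΔZ = 26 − 27 = -1.
A is unchanged and Z drops by 1 — a proton has become a neutron (β⁺ emission or electron capture).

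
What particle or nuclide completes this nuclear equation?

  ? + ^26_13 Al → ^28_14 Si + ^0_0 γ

Conserve mass number: A + 26 = 28 + 0, so A = 2.
Conserve atomic number: Z + 13 = 14 + 0, so Z = 1.
A = 2 and Z = 1 is ^2_1 H — a deuteron.

deuteron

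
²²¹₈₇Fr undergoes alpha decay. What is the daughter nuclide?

Alpha decay: mass number changes by -4, atomic number by -2.
A: 221 − 4 = 217; Z: 87 − 2 = 85.
Z = 85 is astatine, so the daughter is ²¹⁷₈₅At.

At-217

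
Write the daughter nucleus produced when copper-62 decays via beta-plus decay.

Beta-plus decay: mass number changes by +0, atomic number by -1.
A: 62 = 62; Z: 29 − 1 = 28.
Z = 28 is nickel, so the daughter is nickel-62.

Ni-62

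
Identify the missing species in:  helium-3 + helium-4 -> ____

Be-7

Conserve mass number: 3 + 4 = A, so A = 7.
Conserve atomic number: 2 + 2 = Z, so Z = 4.
Z = 4 is beryllium, so the species is beryllium-7.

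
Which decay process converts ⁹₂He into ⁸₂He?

ΔA = 8 − 9 = -1; ΔZ = 2 − 2 = +0.
A drops by 1 with Z unchanged — a neutron was emitted.

neutron emission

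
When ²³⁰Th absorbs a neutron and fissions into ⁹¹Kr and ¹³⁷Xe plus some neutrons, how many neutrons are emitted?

3

Conserve mass number: 231 = 91 + 137 + k, so k = 231 − 228 = 3.
Check atomic number: 90 = 36 + 54 + 0 = 90. ✓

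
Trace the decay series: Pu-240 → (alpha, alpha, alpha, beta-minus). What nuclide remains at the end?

Ac-228

Start: (A, Z) = (240, 94).
After α: (236, 92).
After α: (232, 90).
After α: (228, 88).
After β⁻: (228, 89).
Z = 89 is actinium.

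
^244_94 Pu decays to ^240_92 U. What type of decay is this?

ΔA = 240 − 244 = -4; ΔZ = 92 − 94 = -2.
A drops by 4 and Z drops by 2 — the signature of alpha emission.

alpha decay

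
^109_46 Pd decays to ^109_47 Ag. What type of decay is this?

ΔA = 109 − 109 = 0; ΔZ = 47 − 46 = +1.
A is unchanged and Z rises by 1 — a neutron has become a proton (β⁻ decay).

beta-minus decay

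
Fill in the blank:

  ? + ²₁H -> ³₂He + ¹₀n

Conserve mass number: A + 2 = 3 + 1, so A = 2.
Conserve atomic number: Z + 1 = 2 + 0, so Z = 1.
A = 2 and Z = 1 is ²₁H — a deuteron.

deuteron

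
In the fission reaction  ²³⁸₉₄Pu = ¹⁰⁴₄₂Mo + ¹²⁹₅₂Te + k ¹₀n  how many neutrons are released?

5

Conserve mass number: 238 = 104 + 129 + k, so k = 238 − 233 = 5.
Check atomic number: 94 = 42 + 52 + 0 = 94. ✓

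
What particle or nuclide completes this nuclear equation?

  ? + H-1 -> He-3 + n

Conserve mass number: A + 1 = 3 + 1, so A = 3.
Conserve atomic number: Z + 1 = 2 + 0, so Z = 1.
A = 3 and Z = 1 is H-3 — a triton.

triton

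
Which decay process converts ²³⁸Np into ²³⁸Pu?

ΔA = 238 − 238 = 0; ΔZ = 94 − 93 = +1.
A is unchanged and Z rises by 1 — a neutron has become a proton (β⁻ decay).

beta-minus decay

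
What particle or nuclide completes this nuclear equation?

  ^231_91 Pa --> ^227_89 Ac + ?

alpha particle

Conserve mass number: 231 = 227 + A, so A = 4.
Conserve atomic number: 91 = 89 + Z, so Z = 2.
A = 4 and Z = 2 is ^4_2 He — an alpha particle.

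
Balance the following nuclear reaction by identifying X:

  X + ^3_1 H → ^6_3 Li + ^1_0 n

alpha particle

Conserve mass number: A + 3 = 6 + 1, so A = 4.
Conserve atomic number: Z + 1 = 3 + 0, so Z = 2.
A = 4 and Z = 2 is ^4_2 He — an alpha particle.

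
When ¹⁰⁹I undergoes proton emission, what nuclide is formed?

Te-108

Proton emission: mass number changes by -1, atomic number by -1.
A: 109 − 1 = 108; Z: 53 − 1 = 52.
Z = 52 is tellurium, so the daughter is ¹⁰⁸Te.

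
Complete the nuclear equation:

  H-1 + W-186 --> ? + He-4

Conserve mass number: 1 + 186 = A + 4, so A = 183.
Conserve atomic number: 1 + 74 = Z + 2, so Z = 73.
Z = 73 is tantalum, so the species is Ta-183.

Ta-183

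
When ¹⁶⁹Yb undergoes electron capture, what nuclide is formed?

Electron capture: mass number changes by +0, atomic number by -1.
A: 169 = 169; Z: 70 − 1 = 69.
Z = 69 is thulium, so the daughter is ¹⁶⁹Tm.

Tm-169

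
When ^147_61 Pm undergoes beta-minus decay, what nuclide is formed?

Beta-minus decay: mass number changes by +0, atomic number by +1.
A: 147 = 147; Z: 61 + 1 = 62.
Z = 62 is samarium, so the daughter is ^147_62 Sm.

Sm-147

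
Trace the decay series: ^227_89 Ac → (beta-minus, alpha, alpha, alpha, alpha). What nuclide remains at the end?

Pb-211

Start: (A, Z) = (227, 89).
After β⁻: (227, 90).
After α: (223, 88).
After α: (219, 86).
After α: (215, 84).
After α: (211, 82).
Z = 82 is lead.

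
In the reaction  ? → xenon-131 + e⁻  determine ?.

Conserve mass number: A = 131 + 0, so A = 131.
Conserve atomic number: Z = 54 − 1, so Z = 53.
Z = 53 is iodine, so the species is iodine-131.

I-131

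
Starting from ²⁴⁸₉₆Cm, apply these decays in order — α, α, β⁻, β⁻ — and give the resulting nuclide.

Start: (A, Z) = (248, 96).
After α: (244, 94).
After α: (240, 92).
After β⁻: (240, 93).
After β⁻: (240, 94).
Z = 94 is plutonium.

Pu-240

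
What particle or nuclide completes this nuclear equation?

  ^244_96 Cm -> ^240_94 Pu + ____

alpha particle

Conserve mass number: 244 = 240 + A, so A = 4.
Conserve atomic number: 96 = 94 + Z, so Z = 2.
A = 4 and Z = 2 is ^4_2 He — an alpha particle.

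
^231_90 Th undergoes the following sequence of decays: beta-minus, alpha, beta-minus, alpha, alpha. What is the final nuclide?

Start: (A, Z) = (231, 90).
After β⁻: (231, 91).
After α: (227, 89).
After β⁻: (227, 90).
After α: (223, 88).
After α: (219, 86).
Z = 86 is radon.

Rn-219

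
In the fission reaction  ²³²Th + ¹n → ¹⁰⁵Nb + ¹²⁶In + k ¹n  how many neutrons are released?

Conserve mass number: 233 = 105 + 126 + k, so k = 233 − 231 = 2.
Check atomic number: 90 = 41 + 49 + 0 = 90. ✓

2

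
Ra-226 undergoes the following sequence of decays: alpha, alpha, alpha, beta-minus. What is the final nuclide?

Start: (A, Z) = (226, 88).
After α: (222, 86).
After α: (218, 84).
After α: (214, 82).
After β⁻: (214, 83).
Z = 83 is bismuth.

Bi-214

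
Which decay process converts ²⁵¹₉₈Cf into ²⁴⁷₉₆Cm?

ΔA = 247 − 251 = -4; ΔZ = 96 − 98 = -2.
A drops by 4 and Z drops by 2 — the signature of alpha emission.

alpha decay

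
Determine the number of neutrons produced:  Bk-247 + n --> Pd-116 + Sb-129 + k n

3

Conserve mass number: 248 = 116 + 129 + k, so k = 248 − 245 = 3.
Check atomic number: 97 = 46 + 51 + 0 = 97. ✓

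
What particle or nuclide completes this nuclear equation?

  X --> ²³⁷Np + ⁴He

Am-241

Conserve mass number: A = 237 + 4, so A = 241.
Conserve atomic number: Z = 93 + 2, so Z = 95.
Z = 95 is americium, so the species is ²⁴¹Am.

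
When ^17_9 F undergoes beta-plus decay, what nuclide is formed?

O-17

Beta-plus decay: mass number changes by +0, atomic number by -1.
A: 17 = 17; Z: 9 − 1 = 8.
Z = 8 is oxygen, so the daughter is ^17_8 O.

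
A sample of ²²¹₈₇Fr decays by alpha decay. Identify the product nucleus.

Alpha decay: mass number changes by -4, atomic number by -2.
A: 221 − 4 = 217; Z: 87 − 2 = 85.
Z = 85 is astatine, so the daughter is ²¹⁷₈₅At.

At-217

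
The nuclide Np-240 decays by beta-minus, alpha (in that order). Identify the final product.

Start: (A, Z) = (240, 93).
After β⁻: (240, 94).
After α: (236, 92).
Z = 92 is uranium.

U-236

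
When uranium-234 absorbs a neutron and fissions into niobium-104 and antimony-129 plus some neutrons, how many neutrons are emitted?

2

Conserve mass number: 235 = 104 + 129 + k, so k = 235 − 233 = 2.
Check atomic number: 92 = 41 + 51 + 0 = 92. ✓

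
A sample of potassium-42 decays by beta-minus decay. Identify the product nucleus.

Beta-minus decay: mass number changes by +0, atomic number by +1.
A: 42 = 42; Z: 19 + 1 = 20.
Z = 20 is calcium, so the daughter is calcium-42.

Ca-42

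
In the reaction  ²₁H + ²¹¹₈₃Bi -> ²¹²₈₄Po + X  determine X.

Conserve mass number: 2 + 211 = 212 + A, so A = 1.
Conserve atomic number: 1 + 83 = 84 + Z, so Z = 0.
A = 1 and Z = 0 is ¹₀n — a neutron.

neutron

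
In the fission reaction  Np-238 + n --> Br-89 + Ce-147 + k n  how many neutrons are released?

3

Conserve mass number: 239 = 89 + 147 + k, so k = 239 − 236 = 3.
Check atomic number: 93 = 35 + 58 + 0 = 93. ✓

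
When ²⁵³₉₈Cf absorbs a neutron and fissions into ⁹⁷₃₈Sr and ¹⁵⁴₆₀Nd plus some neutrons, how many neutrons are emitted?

Conserve mass number: 254 = 97 + 154 + k, so k = 254 − 251 = 3.
Check atomic number: 98 = 38 + 60 + 0 = 98. ✓

3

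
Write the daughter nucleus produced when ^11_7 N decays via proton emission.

Proton emission: mass number changes by -1, atomic number by -1.
A: 11 − 1 = 10; Z: 7 − 1 = 6.
Z = 6 is carbon, so the daughter is ^10_6 C.

C-10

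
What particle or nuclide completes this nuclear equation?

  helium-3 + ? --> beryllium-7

alpha particle

Conserve mass number: 3 + A = 7, so A = 4.
Conserve atomic number: 2 + Z = 4, so Z = 2.
A = 4 and Z = 2 is helium-4 — an alpha particle.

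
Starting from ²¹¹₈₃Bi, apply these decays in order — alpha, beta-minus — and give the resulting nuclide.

Pb-207

Start: (A, Z) = (211, 83).
After α: (207, 81).
After β⁻: (207, 82).
Z = 82 is lead.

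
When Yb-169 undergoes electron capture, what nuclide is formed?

Electron capture: mass number changes by +0, atomic number by -1.
A: 169 = 169; Z: 70 − 1 = 69.
Z = 69 is thulium, so the daughter is Tm-169.

Tm-169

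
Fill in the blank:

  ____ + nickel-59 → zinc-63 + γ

Conserve mass number: A + 59 = 63 + 0, so A = 4.
Conserve atomic number: Z + 28 = 30 + 0, so Z = 2.
A = 4 and Z = 2 is helium-4 — an alpha particle.

alpha particle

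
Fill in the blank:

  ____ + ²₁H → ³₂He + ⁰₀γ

proton

Conserve mass number: A + 2 = 3 + 0, so A = 1.
Conserve atomic number: Z + 1 = 2 + 0, so Z = 1.
A = 1 and Z = 1 is ¹₁H — a proton.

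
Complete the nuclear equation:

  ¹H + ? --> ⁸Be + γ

Conserve mass number: 1 + A = 8 + 0, so A = 7.
Conserve atomic number: 1 + Z = 4 + 0, so Z = 3.
Z = 3 is lithium, so the species is ⁷Li.

Li-7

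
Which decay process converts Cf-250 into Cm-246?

ΔA = 246 − 250 = -4; ΔZ = 96 − 98 = -2.
A drops by 4 and Z drops by 2 — the signature of alpha emission.

alpha decay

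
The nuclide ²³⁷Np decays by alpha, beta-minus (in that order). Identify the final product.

U-233

Start: (A, Z) = (237, 93).
After α: (233, 91).
After β⁻: (233, 92).
Z = 92 is uranium.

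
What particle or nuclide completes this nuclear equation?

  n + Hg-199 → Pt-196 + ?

alpha particle

Conserve mass number: 1 + 199 = 196 + A, so A = 4.
Conserve atomic number: 0 + 80 = 78 + Z, so Z = 2.
A = 4 and Z = 2 is He-4 — an alpha particle.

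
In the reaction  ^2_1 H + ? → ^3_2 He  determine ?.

proton

Conserve mass number: 2 + A = 3, so A = 1.
Conserve atomic number: 1 + Z = 2, so Z = 1.
A = 1 and Z = 1 is ^1_1 H — a proton.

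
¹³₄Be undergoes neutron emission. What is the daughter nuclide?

Be-12

Neutron emission: mass number changes by -1, atomic number by +0.
A: 13 − 1 = 12; Z: 4 = 4.
Z = 4 is beryllium, so the daughter is ¹²₄Be.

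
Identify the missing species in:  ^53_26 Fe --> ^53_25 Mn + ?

positron

Conserve mass number: 53 = 53 + A, so A = 0.
Conserve atomic number: 26 = 25 + Z, so Z = 1.
A = 0 and Z = 1 is ^0_1 e — a positron.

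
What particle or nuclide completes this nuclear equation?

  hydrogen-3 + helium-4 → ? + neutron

Conserve mass number: 3 + 4 = A + 1, so A = 6.
Conserve atomic number: 1 + 2 = Z + 0, so Z = 3.
Z = 3 is lithium, so the species is lithium-6.

Li-6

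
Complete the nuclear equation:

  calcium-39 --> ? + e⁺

K-39

Conserve mass number: 39 = A + 0, so A = 39.
Conserve atomic number: 20 = Z + 1, so Z = 19.
Z = 19 is potassium, so the species is potassium-39.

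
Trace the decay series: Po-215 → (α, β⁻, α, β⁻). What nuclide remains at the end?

Start: (A, Z) = (215, 84).
After α: (211, 82).
After β⁻: (211, 83).
After α: (207, 81).
After β⁻: (207, 82).
Z = 82 is lead.

Pb-207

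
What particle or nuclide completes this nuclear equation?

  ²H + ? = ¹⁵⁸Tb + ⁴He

Conserve mass number: 2 + A = 158 + 4, so A = 160.
Conserve atomic number: 1 + Z = 65 + 2, so Z = 66.
Z = 66 is dysprosium, so the species is ¹⁶⁰Dy.

Dy-160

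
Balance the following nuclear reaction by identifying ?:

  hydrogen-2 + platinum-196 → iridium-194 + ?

Conserve mass number: 2 + 196 = 194 + A, so A = 4.
Conserve atomic number: 1 + 78 = 77 + Z, so Z = 2.
A = 4 and Z = 2 is helium-4 — an alpha particle.

alpha particle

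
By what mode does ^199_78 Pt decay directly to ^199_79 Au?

beta-minus decay

ΔA = 199 − 199 = 0; ΔZ = 79 − 78 = +1.
A is unchanged and Z rises by 1 — a neutron has become a proton (β⁻ decay).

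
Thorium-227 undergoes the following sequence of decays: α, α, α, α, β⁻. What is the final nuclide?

Start: (A, Z) = (227, 90).
After α: (223, 88).
After α: (219, 86).
After α: (215, 84).
After α: (211, 82).
After β⁻: (211, 83).
Z = 83 is bismuth.

Bi-211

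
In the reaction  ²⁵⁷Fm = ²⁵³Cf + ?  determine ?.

Conserve mass number: 257 = 253 + A, so A = 4.
Conserve atomic number: 100 = 98 + Z, so Z = 2.
A = 4 and Z = 2 is ⁴He — an alpha particle.

alpha particle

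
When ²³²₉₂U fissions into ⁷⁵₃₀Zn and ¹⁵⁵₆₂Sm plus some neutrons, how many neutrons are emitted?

Conserve mass number: 232 = 75 + 155 + k, so k = 232 − 230 = 2.
Check atomic number: 92 = 30 + 62 + 0 = 92. ✓

2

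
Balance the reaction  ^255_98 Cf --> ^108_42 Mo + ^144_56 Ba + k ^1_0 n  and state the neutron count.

3

Conserve mass number: 255 = 108 + 144 + k, so k = 255 − 252 = 3.
Check atomic number: 98 = 42 + 56 + 0 = 98. ✓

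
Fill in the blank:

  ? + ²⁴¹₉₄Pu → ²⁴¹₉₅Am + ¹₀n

Conserve mass number: A + 241 = 241 + 1, so A = 1.
Conserve atomic number: Z + 94 = 95 + 0, so Z = 1.
A = 1 and Z = 1 is ¹₁H — a proton.

proton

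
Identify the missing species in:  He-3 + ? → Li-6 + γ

Conserve mass number: 3 + A = 6 + 0, so A = 3.
Conserve atomic number: 2 + Z = 3 + 0, so Z = 1.
A = 3 and Z = 1 is H-3 — a triton.

triton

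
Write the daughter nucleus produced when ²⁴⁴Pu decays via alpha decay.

U-240

Alpha decay: mass number changes by -4, atomic number by -2.
A: 244 − 4 = 240; Z: 94 − 2 = 92.
Z = 92 is uranium, so the daughter is ²⁴⁰U.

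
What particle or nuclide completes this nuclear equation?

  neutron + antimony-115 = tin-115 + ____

Conserve mass number: 1 + 115 = 115 + A, so A = 1.
Conserve atomic number: 0 + 51 = 50 + Z, so Z = 1.
A = 1 and Z = 1 is hydrogen-1 — a proton.

proton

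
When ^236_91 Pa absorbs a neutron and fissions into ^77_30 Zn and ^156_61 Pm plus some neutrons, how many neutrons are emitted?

4

Conserve mass number: 237 = 77 + 156 + k, so k = 237 − 233 = 4.
Check atomic number: 91 = 30 + 61 + 0 = 91. ✓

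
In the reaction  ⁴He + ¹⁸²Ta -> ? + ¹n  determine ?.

Conserve mass number: 4 + 182 = A + 1, so A = 185.
Conserve atomic number: 2 + 73 = Z + 0, so Z = 75.
Z = 75 is rhenium, so the species is ¹⁸⁵Re.

Re-185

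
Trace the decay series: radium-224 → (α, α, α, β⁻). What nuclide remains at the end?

Start: (A, Z) = (224, 88).
After α: (220, 86).
After α: (216, 84).
After α: (212, 82).
After β⁻: (212, 83).
Z = 83 is bismuth.

Bi-212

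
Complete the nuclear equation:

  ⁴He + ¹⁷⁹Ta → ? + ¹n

Re-182

Conserve mass number: 4 + 179 = A + 1, so A = 182.
Conserve atomic number: 2 + 73 = Z + 0, so Z = 75.
Z = 75 is rhenium, so the species is ¹⁸²Re.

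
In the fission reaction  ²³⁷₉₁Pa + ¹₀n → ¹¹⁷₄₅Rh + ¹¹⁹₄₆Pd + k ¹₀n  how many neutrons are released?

2

Conserve mass number: 238 = 117 + 119 + k, so k = 238 − 236 = 2.
Check atomic number: 91 = 45 + 46 + 0 = 91. ✓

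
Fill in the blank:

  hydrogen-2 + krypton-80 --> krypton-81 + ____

proton

Conserve mass number: 2 + 80 = 81 + A, so A = 1.
Conserve atomic number: 1 + 36 = 36 + Z, so Z = 1.
A = 1 and Z = 1 is hydrogen-1 — a proton.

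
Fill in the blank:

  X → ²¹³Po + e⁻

Conserve mass number: A = 213 + 0, so A = 213.
Conserve atomic number: Z = 84 − 1, so Z = 83.
Z = 83 is bismuth, so the species is ²¹³Bi.

Bi-213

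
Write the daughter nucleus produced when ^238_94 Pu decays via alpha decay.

Alpha decay: mass number changes by -4, atomic number by -2.
A: 238 − 4 = 234; Z: 94 − 2 = 92.
Z = 92 is uranium, so the daughter is ^234_92 U.

U-234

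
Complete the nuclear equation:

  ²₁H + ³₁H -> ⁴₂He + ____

neutron

Conserve mass number: 2 + 3 = 4 + A, so A = 1.
Conserve atomic number: 1 + 1 = 2 + Z, so Z = 0.
A = 1 and Z = 0 is ¹₀n — a neutron.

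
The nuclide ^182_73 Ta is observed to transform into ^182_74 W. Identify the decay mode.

ΔA = 182 − 182 = 0; ΔZ = 74 − 73 = +1.
A is unchanged and Z rises by 1 — a neutron has become a proton (β⁻ decay).

beta-minus decay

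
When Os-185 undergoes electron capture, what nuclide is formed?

Electron capture: mass number changes by +0, atomic number by -1.
A: 185 = 185; Z: 76 − 1 = 75.
Z = 75 is rhenium, so the daughter is Re-185.

Re-185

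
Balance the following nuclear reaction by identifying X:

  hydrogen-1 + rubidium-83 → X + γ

Conserve mass number: 1 + 83 = A + 0, so A = 84.
Conserve atomic number: 1 + 37 = Z + 0, so Z = 38.
Z = 38 is strontium, so the species is strontium-84.

Sr-84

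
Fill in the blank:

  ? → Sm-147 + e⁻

Conserve mass number: A = 147 + 0, so A = 147.
Conserve atomic number: Z = 62 − 1, so Z = 61.
Z = 61 is promethium, so the species is Pm-147.

Pm-147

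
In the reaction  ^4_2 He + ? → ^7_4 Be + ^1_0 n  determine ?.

Conserve mass number: 4 + A = 7 + 1, so A = 4.
Conserve atomic number: 2 + Z = 4 + 0, so Z = 2.
A = 4 and Z = 2 is ^4_2 He — an alpha particle.

alpha particle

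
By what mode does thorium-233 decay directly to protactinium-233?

ΔA = 233 − 233 = 0; ΔZ = 91 − 90 = +1.
A is unchanged and Z rises by 1 — a neutron has become a proton (β⁻ decay).

beta-minus decay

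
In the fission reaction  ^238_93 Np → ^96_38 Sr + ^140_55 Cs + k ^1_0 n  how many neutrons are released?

Conserve mass number: 238 = 96 + 140 + k, so k = 238 − 236 = 2.
Check atomic number: 93 = 38 + 55 + 0 = 93. ✓

2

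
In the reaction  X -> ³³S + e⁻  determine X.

Conserve mass number: A = 33 + 0, so A = 33.
Conserve atomic number: Z = 16 − 1, so Z = 15.
Z = 15 is phosphorus, so the species is ³³P.

P-33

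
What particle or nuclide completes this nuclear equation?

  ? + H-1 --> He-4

triton

Conserve mass number: A + 1 = 4, so A = 3.
Conserve atomic number: Z + 1 = 2, so Z = 1.
A = 3 and Z = 1 is H-3 — a triton.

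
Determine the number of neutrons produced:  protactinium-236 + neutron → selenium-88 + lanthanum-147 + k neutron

2

Conserve mass number: 237 = 88 + 147 + k, so k = 237 − 235 = 2.
Check atomic number: 91 = 34 + 57 + 0 = 91. ✓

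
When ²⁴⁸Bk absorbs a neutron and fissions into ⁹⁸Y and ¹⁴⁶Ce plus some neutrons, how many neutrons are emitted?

Conserve mass number: 249 = 98 + 146 + k, so k = 249 − 244 = 5.
Check atomic number: 97 = 39 + 58 + 0 = 97. ✓

5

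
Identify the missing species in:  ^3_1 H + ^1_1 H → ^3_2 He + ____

Conserve mass number: 3 + 1 = 3 + A, so A = 1.
Conserve atomic number: 1 + 1 = 2 + Z, so Z = 0.
A = 1 and Z = 0 is ^1_0 n — a neutron.

neutron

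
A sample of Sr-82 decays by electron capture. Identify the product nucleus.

Rb-82

Electron capture: mass number changes by +0, atomic number by -1.
A: 82 = 82; Z: 38 − 1 = 37.
Z = 37 is rubidium, so the daughter is Rb-82.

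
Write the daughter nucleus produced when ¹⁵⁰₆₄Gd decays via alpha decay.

Sm-146

Alpha decay: mass number changes by -4, atomic number by -2.
A: 150 − 4 = 146; Z: 64 − 2 = 62.
Z = 62 is samarium, so the daughter is ¹⁴⁶₆₂Sm.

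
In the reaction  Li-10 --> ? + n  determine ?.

Conserve mass number: 10 = A + 1, so A = 9.
Conserve atomic number: 3 = Z + 0, so Z = 3.
Z = 3 is lithium, so the species is Li-9.

Li-9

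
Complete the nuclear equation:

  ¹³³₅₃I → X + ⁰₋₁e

Conserve mass number: 133 = A + 0, so A = 133.
Conserve atomic number: 53 = Z − 1, so Z = 54.
Z = 54 is xenon, so the species is ¹³³₅₄Xe.

Xe-133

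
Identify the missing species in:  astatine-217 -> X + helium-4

Bi-213

Conserve mass number: 217 = A + 4, so A = 213.
Conserve atomic number: 85 = Z + 2, so Z = 83.
Z = 83 is bismuth, so the species is bismuth-213.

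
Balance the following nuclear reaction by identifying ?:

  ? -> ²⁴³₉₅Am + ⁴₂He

Bk-247

Conserve mass number: A = 243 + 4, so A = 247.
Conserve atomic number: Z = 95 + 2, so Z = 97.
Z = 97 is berkelium, so the species is ²⁴⁷₉₇Bk.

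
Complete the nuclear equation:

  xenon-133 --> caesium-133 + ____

Conserve mass number: 133 = 133 + A, so A = 0.
Conserve atomic number: 54 = 55 + Z, so Z = -1.
A = 0 and Z = -1 is e⁻ — a beta-minus particle.

beta-minus particle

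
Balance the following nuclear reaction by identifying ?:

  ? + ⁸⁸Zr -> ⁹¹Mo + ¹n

alpha particle

Conserve mass number: A + 88 = 91 + 1, so A = 4.
Conserve atomic number: Z + 40 = 42 + 0, so Z = 2.
A = 4 and Z = 2 is ⁴He — an alpha particle.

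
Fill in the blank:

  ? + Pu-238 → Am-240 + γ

Conserve mass number: A + 238 = 240 + 0, so A = 2.
Conserve atomic number: Z + 94 = 95 + 0, so Z = 1.
A = 2 and Z = 1 is H-2 — a deuteron.

deuteron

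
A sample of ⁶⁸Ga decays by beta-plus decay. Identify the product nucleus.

Beta-plus decay: mass number changes by +0, atomic number by -1.
A: 68 = 68; Z: 31 − 1 = 30.
Z = 30 is zinc, so the daughter is ⁶⁸Zn.

Zn-68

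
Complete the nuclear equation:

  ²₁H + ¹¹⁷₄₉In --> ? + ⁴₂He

Cd-115

Conserve mass number: 2 + 117 = A + 4, so A = 115.
Conserve atomic number: 1 + 49 = Z + 2, so Z = 48.
Z = 48 is cadmium, so the species is ¹¹⁵₄₈Cd.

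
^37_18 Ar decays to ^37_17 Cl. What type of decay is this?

ΔA = 37 − 37 = 0; ΔZ = 17 − 18 = -1.
A is unchanged and Z drops by 1 — a proton has become a neutron (β⁺ emission or electron capture).

beta-plus decay or electron capture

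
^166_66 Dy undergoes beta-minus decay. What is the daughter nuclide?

Ho-166

Beta-minus decay: mass number changes by +0, atomic number by +1.
A: 166 = 166; Z: 66 + 1 = 67.
Z = 67 is holmium, so the daughter is ^166_67 Ho.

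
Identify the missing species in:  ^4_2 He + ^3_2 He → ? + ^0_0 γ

Be-7

Conserve mass number: 4 + 3 = A + 0, so A = 7.
Conserve atomic number: 2 + 2 = Z + 0, so Z = 4.
Z = 4 is beryllium, so the species is ^7_4 Be.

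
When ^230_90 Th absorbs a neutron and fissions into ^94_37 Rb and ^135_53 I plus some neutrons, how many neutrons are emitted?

2

Conserve mass number: 231 = 94 + 135 + k, so k = 231 − 229 = 2.
Check atomic number: 90 = 37 + 53 + 0 = 90. ✓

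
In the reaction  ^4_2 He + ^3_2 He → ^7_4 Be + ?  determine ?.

Conserve mass number: 4 + 3 = 7 + A, so A = 0.
Conserve atomic number: 2 + 2 = 4 + Z, so Z = 0.
A = 0 and Z = 0 is ^0_0 γ — a gamma ray.

gamma ray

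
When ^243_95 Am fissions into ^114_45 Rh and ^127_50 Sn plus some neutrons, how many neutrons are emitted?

2

Conserve mass number: 243 = 114 + 127 + k, so k = 243 − 241 = 2.
Check atomic number: 95 = 45 + 50 + 0 = 95. ✓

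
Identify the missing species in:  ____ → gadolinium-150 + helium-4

Dy-154

Conserve mass number: A = 150 + 4, so A = 154.
Conserve atomic number: Z = 64 + 2, so Z = 66.
Z = 66 is dysprosium, so the species is dysprosium-154.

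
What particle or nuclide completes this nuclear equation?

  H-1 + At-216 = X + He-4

Po-213

Conserve mass number: 1 + 216 = A + 4, so A = 213.
Conserve atomic number: 1 + 85 = Z + 2, so Z = 84.
Z = 84 is polonium, so the species is Po-213.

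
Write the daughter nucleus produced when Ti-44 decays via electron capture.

Electron capture: mass number changes by +0, atomic number by -1.
A: 44 = 44; Z: 22 − 1 = 21.
Z = 21 is scandium, so the daughter is Sc-44.

Sc-44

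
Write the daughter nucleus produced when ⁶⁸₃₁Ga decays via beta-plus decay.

Beta-plus decay: mass number changes by +0, atomic number by -1.
A: 68 = 68; Z: 31 − 1 = 30.
Z = 30 is zinc, so the daughter is ⁶⁸₃₀Zn.

Zn-68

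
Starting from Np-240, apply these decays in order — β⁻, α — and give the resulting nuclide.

Start: (A, Z) = (240, 93).
After β⁻: (240, 94).
After α: (236, 92).
Z = 92 is uranium.

U-236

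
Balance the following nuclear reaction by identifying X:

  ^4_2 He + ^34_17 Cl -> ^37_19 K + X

neutron

Conserve mass number: 4 + 34 = 37 + A, so A = 1.
Conserve atomic number: 2 + 17 = 19 + Z, so Z = 0.
A = 1 and Z = 0 is ^1_0 n — a neutron.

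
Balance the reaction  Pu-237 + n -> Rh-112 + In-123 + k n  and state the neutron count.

3

Conserve mass number: 238 = 112 + 123 + k, so k = 238 − 235 = 3.
Check atomic number: 94 = 45 + 49 + 0 = 94. ✓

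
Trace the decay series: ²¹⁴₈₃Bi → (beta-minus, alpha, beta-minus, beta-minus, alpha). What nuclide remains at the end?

Start: (A, Z) = (214, 83).
After β⁻: (214, 84).
After α: (210, 82).
After β⁻: (210, 83).
After β⁻: (210, 84).
After α: (206, 82).
Z = 82 is lead.

Pb-206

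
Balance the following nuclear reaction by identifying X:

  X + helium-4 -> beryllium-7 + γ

He-3

Conserve mass number: A + 4 = 7 + 0, so A = 3.
Conserve atomic number: Z + 2 = 4 + 0, so Z = 2.
Z = 2 is helium, so the species is helium-3.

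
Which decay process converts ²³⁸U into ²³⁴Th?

alpha decay

ΔA = 234 − 238 = -4; ΔZ = 90 − 92 = -2.
A drops by 4 and Z drops by 2 — the signature of alpha emission.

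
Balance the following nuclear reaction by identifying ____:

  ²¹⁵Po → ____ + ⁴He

Pb-211

Conserve mass number: 215 = A + 4, so A = 211.
Conserve atomic number: 84 = Z + 2, so Z = 82.
Z = 82 is lead, so the species is ²¹¹Pb.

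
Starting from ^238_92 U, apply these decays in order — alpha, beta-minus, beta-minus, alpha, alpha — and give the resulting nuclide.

Start: (A, Z) = (238, 92).
After α: (234, 90).
After β⁻: (234, 91).
After β⁻: (234, 92).
After α: (230, 90).
After α: (226, 88).
Z = 88 is radium.

Ra-226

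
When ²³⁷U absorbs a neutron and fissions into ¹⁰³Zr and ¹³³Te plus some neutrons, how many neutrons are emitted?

2

Conserve mass number: 238 = 103 + 133 + k, so k = 238 − 236 = 2.
Check atomic number: 92 = 40 + 52 + 0 = 92. ✓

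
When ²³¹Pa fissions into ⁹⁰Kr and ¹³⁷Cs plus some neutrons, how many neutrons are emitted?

4

Conserve mass number: 231 = 90 + 137 + k, so k = 231 − 227 = 4.
Check atomic number: 91 = 36 + 55 + 0 = 91. ✓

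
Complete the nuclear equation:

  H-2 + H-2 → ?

Conserve mass number: 2 + 2 = A, so A = 4.
Conserve atomic number: 1 + 1 = Z, so Z = 2.
A = 4 and Z = 2 is He-4 — an alpha particle.

He-4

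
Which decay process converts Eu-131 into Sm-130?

proton emission

ΔA = 130 − 131 = -1; ΔZ = 62 − 63 = -1.
A drops by 1 and Z drops by 1 — a proton was emitted.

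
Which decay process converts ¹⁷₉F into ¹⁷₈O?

ΔA = 17 − 17 = 0; ΔZ = 8 − 9 = -1.
A is unchanged and Z drops by 1 — a proton has become a neutron (β⁺ emission or electron capture).

beta-plus decay or electron capture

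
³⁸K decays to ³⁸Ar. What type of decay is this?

beta-plus decay or electron capture

ΔA = 38 − 38 = 0; ΔZ = 18 − 19 = -1.
A is unchanged and Z drops by 1 — a proton has become a neutron (β⁺ emission or electron capture).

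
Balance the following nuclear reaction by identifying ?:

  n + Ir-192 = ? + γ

Conserve mass number: 1 + 192 = A + 0, so A = 193.
Conserve atomic number: 0 + 77 = Z + 0, so Z = 77.
Z = 77 is iridium, so the species is Ir-193.

Ir-193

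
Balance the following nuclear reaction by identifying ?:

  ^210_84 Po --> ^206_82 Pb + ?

Conserve mass number: 210 = 206 + A, so A = 4.
Conserve atomic number: 84 = 82 + Z, so Z = 2.
A = 4 and Z = 2 is ^4_2 He — an alpha particle.

alpha particle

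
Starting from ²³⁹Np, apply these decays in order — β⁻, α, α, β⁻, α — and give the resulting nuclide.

Ac-227

Start: (A, Z) = (239, 93).
After β⁻: (239, 94).
After α: (235, 92).
After α: (231, 90).
After β⁻: (231, 91).
After α: (227, 89).
Z = 89 is actinium.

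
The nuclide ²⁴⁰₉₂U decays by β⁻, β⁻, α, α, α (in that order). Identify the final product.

Start: (A, Z) = (240, 92).
After β⁻: (240, 93).
After β⁻: (240, 94).
After α: (236, 92).
After α: (232, 90).
After α: (228, 88).
Z = 88 is radium.

Ra-228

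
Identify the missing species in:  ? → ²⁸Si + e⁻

Al-28

Conserve mass number: A = 28 + 0, so A = 28.
Conserve atomic number: Z = 14 − 1, so Z = 13.
Z = 13 is aluminium, so the species is ²⁸Al.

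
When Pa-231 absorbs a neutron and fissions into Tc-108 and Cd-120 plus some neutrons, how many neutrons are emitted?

4

Conserve mass number: 232 = 108 + 120 + k, so k = 232 − 228 = 4.
Check atomic number: 91 = 43 + 48 + 0 = 91. ✓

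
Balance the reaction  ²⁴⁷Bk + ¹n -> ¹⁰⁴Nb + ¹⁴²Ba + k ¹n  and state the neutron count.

Conserve mass number: 248 = 104 + 142 + k, so k = 248 − 246 = 2.
Check atomic number: 97 = 41 + 56 + 0 = 97. ✓

2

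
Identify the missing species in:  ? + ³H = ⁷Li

Conserve mass number: A + 3 = 7, so A = 4.
Conserve atomic number: Z + 1 = 3, so Z = 2.
A = 4 and Z = 2 is ⁴He — an alpha particle.

alpha particle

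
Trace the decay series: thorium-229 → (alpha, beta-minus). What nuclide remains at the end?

Ac-225

Start: (A, Z) = (229, 90).
After α: (225, 88).
After β⁻: (225, 89).
Z = 89 is actinium.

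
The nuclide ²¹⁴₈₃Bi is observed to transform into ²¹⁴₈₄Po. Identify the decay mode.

ΔA = 214 − 214 = 0; ΔZ = 84 − 83 = +1.
A is unchanged and Z rises by 1 — a neutron has become a proton (β⁻ decay).

beta-minus decay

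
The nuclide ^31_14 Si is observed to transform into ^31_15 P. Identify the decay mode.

beta-minus decay

ΔA = 31 − 31 = 0; ΔZ = 15 − 14 = +1.
A is unchanged and Z rises by 1 — a neutron has become a proton (β⁻ decay).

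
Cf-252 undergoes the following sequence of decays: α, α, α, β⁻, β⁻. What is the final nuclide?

Start: (A, Z) = (252, 98).
After α: (248, 96).
After α: (244, 94).
After α: (240, 92).
After β⁻: (240, 93).
After β⁻: (240, 94).
Z = 94 is plutonium.

Pu-240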